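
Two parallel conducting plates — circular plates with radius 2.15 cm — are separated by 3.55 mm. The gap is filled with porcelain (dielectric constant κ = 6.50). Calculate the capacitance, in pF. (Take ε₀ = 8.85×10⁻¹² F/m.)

C ≈ 23.5 pF

A = π(2.15 cm)² = 1.45×10⁻³ m².
C = κε₀A/d = 6.50 × 8.85×10⁻¹² × 1.45×10⁻³ / 3.55×10⁻³ = 2.35×10⁻¹¹ F.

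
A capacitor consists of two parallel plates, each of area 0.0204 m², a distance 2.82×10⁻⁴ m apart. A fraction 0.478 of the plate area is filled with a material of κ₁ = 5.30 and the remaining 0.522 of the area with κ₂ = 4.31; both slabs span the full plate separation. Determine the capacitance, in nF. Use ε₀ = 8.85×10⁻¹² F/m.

Side-by-side slabs ⇒ two capacitors in parallel, each spanning the full gap.
C₁ = κ₁ε₀A₁/d = 5.30 × 8.85×10⁻¹² × 9.75×10⁻³ / 2.82×10⁻⁴ = 1.62×10⁻⁹ F.
C₂ = κ₂ε₀A₂/d = 4.31 × 8.85×10⁻¹² × 1.06×10⁻² / 2.82×10⁻⁴ = 1.44×10⁻⁹ F.
C = C₁ + C₂ = 3.06×10⁻⁹ F.

C ≈ 3.06 nF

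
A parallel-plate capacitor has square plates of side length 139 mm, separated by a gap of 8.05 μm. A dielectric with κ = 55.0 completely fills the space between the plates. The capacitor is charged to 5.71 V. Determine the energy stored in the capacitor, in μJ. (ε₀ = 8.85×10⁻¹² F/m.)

U ≈ 19.0 μJ

A = (139 mm)² = 1.93×10⁻² m².
C = κε₀A/d = 55.0 × 8.85×10⁻¹² × 1.93×10⁻² / 8.05×10⁻⁶ = 1.17×10⁻⁶ F.
U = ½CV² = ½ × 1.17×10⁻⁶ × (5.71)² = 1.90×10⁻⁵ J.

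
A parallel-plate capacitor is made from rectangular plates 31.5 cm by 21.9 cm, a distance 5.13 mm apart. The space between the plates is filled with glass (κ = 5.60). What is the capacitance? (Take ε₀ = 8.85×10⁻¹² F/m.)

A = 31.5 × 21.9 cm² = 6.90×10⁻² m².
C = κε₀A/d = 5.60 × 8.85×10⁻¹² × 6.90×10⁻² / 5.13×10⁻³ = 6.66×10⁻¹⁰ F.

0.666 nF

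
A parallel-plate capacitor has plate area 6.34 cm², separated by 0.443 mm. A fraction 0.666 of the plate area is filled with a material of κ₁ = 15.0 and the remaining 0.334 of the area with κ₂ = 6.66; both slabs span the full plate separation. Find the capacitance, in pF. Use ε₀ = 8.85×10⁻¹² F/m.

C ≈ 155 pF

A = 6.34 cm² = 6.34×10⁻⁴ m².
Side-by-side slabs ⇒ two capacitors in parallel, each spanning the full gap.
C₁ = κ₁ε₀A₁/d = 15.0 × 8.85×10⁻¹² × 4.22×10⁻⁴ / 4.43×10⁻⁴ = 1.27×10⁻¹⁰ F.
C₂ = κ₂ε₀A₂/d = 6.66 × 8.85×10⁻¹² × 2.12×10⁻⁴ / 4.43×10⁻⁴ = 2.82×10⁻¹¹ F.
C = C₁ + C₂ = 1.55×10⁻¹⁰ F.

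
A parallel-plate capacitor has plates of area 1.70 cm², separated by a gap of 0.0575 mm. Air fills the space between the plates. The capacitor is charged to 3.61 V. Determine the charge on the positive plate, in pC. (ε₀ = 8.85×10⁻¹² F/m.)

Q ≈ 94.5 pC

A = 1.70 cm² = 1.70×10⁻⁴ m².
C = ε₀A/d = 8.85×10⁻¹² × 1.70×10⁻⁴ / 5.75×10⁻⁵ = 2.62×10⁻¹¹ F.
Q = CV = 2.62×10⁻¹¹ × 3.61 = 9.45×10⁻¹¹ C.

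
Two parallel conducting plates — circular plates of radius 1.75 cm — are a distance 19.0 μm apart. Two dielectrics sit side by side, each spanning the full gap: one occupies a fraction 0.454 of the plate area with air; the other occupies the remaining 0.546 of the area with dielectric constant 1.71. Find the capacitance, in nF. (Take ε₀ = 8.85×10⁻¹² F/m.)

A = π(1.75 cm)² = 9.62×10⁻⁴ m².
Side-by-side slabs ⇒ two capacitors in parallel, each spanning the full gap.
C₁ = κ₁ε₀A₁/d = 1.00 × 8.85×10⁻¹² × 4.37×10⁻⁴ / 1.90×10⁻⁵ = 2.03×10⁻¹⁰ F.
C₂ = κ₂ε₀A₂/d = 1.71 × 8.85×10⁻¹² × 5.25×10⁻⁴ / 1.90×10⁻⁵ = 4.18×10⁻¹⁰ F.
C = C₁ + C₂ = 6.22×10⁻¹⁰ F.

C ≈ 0.622 nF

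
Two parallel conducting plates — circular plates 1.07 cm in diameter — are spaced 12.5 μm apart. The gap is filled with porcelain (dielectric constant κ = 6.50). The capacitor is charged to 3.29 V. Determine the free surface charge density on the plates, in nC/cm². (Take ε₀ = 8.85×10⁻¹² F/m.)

A = π(1.07/2 cm)² = 8.99×10⁻⁵ m².
C = κε₀A/d = 6.50 × 8.85×10⁻¹² × 8.99×10⁻⁵ / 1.25×10⁻⁵ = 4.14×10⁻¹⁰ F.
σ = Q/A = CV/A = 4.14×10⁻¹⁰ × 3.29 / 8.99×10⁻⁵ = 1.51×10⁻⁵ C/m².

σ ≈ 1.51 nC/cm²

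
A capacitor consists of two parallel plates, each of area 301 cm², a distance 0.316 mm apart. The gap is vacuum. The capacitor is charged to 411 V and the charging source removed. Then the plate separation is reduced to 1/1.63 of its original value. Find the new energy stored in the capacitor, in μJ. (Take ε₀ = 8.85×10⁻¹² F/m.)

A = 301 cm² = 3.01×10⁻² m².
Initially C₁ = ε₀A/d = 8.85×10⁻¹² × 3.01×10⁻² / 3.16×10⁻⁴ = 8.43×10⁻¹⁰ F.
U₁ = 7.12×10⁻⁵ J.
Isolated ⇒ Q is held fixed. C₂ = 1.63 C₁ and U = Q²/(2C), so U₂/U₁ = C₁/C₂ = 0.613.
U₂ = 0.613 × 7.12×10⁻⁵ = 4.37×10⁻⁵ J.

43.7 μJ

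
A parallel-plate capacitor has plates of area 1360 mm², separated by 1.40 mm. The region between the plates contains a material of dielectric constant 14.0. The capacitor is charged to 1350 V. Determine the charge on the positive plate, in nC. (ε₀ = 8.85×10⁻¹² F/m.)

A = 1360 mm² = 1.36×10⁻³ m².
C = κε₀A/d = 14.0 × 8.85×10⁻¹² × 1.36×10⁻³ / 1.40×10⁻³ = 1.20×10⁻¹⁰ F.
Q = CV = 1.20×10⁻¹⁰ × 1350 = 1.62×10⁻⁷ C.

162 nC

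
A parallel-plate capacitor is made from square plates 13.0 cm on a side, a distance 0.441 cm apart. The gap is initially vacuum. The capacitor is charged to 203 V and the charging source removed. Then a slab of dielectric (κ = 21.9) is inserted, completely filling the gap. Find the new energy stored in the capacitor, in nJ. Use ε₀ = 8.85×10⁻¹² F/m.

31.9 nJ

A = (13.0 cm)² = 1.69×10⁻² m².
Initially C₁ = ε₀A/d = 8.85×10⁻¹² × 1.69×10⁻² / 4.41×10⁻³ = 3.39×10⁻¹¹ F.
U₁ = 6.99×10⁻⁷ J.
Isolated ⇒ Q is held fixed. C₂ = 21.9 C₁ and U = Q²/(2C), so U₂/U₁ = C₁/C₂ = 0.0457.
U₂ = 0.0457 × 6.99×10⁻⁷ = 3.19×10⁻⁸ J.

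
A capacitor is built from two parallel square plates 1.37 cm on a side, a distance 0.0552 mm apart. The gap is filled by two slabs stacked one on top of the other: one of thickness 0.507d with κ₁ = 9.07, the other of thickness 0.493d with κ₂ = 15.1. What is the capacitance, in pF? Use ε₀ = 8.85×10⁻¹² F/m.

340 pF

A = (1.37 cm)² = 1.88×10⁻⁴ m².
Stacked slabs ⇒ two capacitors in series, each with the full plate area.
C₁ = κ₁ε₀A/d₁ = 9.07 × 8.85×10⁻¹² × 1.88×10⁻⁴ / 2.80×10⁻⁵ = 5.38×10⁻¹⁰ F.
C₂ = κ₂ε₀A/d₂ = 15.1 × 8.85×10⁻¹² × 1.88×10⁻⁴ / 2.72×10⁻⁵ = 9.22×10⁻¹⁰ F.
C = (1/C₁ + 1/C₂)⁻¹ = 3.40×10⁻¹⁰ F.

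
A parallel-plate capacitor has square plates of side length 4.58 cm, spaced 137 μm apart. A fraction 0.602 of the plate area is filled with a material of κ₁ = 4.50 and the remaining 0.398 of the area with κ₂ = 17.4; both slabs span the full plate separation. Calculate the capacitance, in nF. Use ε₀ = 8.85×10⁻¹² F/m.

C ≈ 1.31 nF

A = (4.58 cm)² = 2.10×10⁻³ m².
Side-by-side slabs ⇒ two capacitors in parallel, each spanning the full gap.
C₁ = κ₁ε₀A₁/d = 4.50 × 8.85×10⁻¹² × 1.26×10⁻³ / 1.37×10⁻⁴ = 3.67×10⁻¹⁰ F.
C₂ = κ₂ε₀A₂/d = 17.4 × 8.85×10⁻¹² × 8.35×10⁻⁴ / 1.37×10⁻⁴ = 9.38×10⁻¹⁰ F.
C = C₁ + C₂ = 1.31×10⁻⁹ F.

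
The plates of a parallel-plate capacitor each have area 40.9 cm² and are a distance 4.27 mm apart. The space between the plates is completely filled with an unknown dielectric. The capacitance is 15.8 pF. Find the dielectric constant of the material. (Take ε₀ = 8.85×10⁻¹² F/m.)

A = 40.9 cm² = 4.09×10⁻³ m².
κ = Cd/(ε₀A) = 1.58×10⁻¹¹ × 4.27×10⁻³ / (8.85×10⁻¹² × 4.09×10⁻³) = 1.86.

1.86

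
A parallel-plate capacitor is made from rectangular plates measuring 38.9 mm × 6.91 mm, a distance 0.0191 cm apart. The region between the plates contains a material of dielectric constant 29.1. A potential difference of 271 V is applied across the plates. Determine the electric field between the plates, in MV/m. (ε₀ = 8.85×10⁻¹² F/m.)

E = V/d = 271 / 1.91×10⁻⁴ = 1.42×10⁶ V/m.

E ≈ 1.42 MV/m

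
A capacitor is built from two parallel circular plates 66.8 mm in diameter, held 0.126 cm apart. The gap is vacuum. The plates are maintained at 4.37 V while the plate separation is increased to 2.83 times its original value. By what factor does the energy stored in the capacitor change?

U₂/U₁ ≈ 0.353

Battery connected ⇒ V is held fixed.
C₂ = 0.353 C₁ and U = ½CV², so U₂/U₁ = C₂/C₁ = 0.353.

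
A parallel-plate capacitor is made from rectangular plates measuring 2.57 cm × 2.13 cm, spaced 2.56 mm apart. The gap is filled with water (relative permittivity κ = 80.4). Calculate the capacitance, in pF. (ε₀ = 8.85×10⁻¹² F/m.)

152 pF

A = 2.57 × 2.13 cm² = 5.47×10⁻⁴ m².
C = κε₀A/d = 80.4 × 8.85×10⁻¹² × 5.47×10⁻⁴ / 2.56×10⁻³ = 1.52×10⁻¹⁰ F.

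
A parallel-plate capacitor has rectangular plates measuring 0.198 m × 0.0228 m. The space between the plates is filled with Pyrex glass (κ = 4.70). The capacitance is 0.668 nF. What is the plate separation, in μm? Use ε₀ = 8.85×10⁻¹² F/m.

A = 0.198 × 0.0228 m² = 4.51×10⁻³ m².
d = κε₀A/C = 4.70 × 8.85×10⁻¹² × 4.51×10⁻³ / 6.68×10⁻¹⁰ = 2.81×10⁻⁴ m.

d ≈ 281 μm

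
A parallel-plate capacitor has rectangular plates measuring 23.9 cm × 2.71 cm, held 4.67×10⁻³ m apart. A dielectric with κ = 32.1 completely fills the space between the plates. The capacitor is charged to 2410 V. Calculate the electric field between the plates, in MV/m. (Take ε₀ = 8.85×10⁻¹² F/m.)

0.516 MV/m

E = V/d = 2410 / 4.67×10⁻³ = 5.16×10⁵ V/m.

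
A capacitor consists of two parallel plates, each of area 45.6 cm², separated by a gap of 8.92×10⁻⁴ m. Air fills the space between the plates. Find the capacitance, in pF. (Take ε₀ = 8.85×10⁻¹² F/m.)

C ≈ 45.2 pF

A = 45.6 cm² = 4.56×10⁻³ m².
C = ε₀A/d = 8.85×10⁻¹² × 4.56×10⁻³ / 8.92×10⁻⁴ = 4.52×10⁻¹¹ F.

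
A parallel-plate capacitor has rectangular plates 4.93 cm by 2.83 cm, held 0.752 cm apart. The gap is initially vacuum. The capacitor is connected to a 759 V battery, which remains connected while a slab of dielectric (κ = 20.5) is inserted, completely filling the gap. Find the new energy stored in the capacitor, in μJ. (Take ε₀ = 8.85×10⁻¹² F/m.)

A = 4.93 × 2.83 cm² = 1.40×10⁻³ m².
Initially C₁ = ε₀A/d = 8.85×10⁻¹² × 1.40×10⁻³ / 7.52×10⁻³ = 1.64×10⁻¹² F.
U₁ = 4.73×10⁻⁷ J.
Battery connected ⇒ V is held fixed. C₂ = 20.5 C₁ and U = ½CV², so U₂/U₁ = C₂/C₁ = 20.5.
U₂ = 20.5 × 4.73×10⁻⁷ = 9.70×10⁻⁶ J.

U ≈ 9.70 μJ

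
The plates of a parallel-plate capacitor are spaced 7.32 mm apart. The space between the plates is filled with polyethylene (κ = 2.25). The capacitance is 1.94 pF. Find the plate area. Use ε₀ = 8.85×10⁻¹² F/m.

A = Cd/(κε₀) = 1.94×10⁻¹² × 7.32×10⁻³ / (2.25 × 8.85×10⁻¹²) = 7.13×10⁻⁴ m².

7.13 cm²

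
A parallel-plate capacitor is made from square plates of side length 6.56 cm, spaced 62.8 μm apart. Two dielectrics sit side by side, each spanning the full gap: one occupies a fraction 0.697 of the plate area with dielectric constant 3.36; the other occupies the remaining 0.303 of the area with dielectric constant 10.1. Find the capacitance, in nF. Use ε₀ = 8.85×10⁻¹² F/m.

3.28 nF

A = (6.56 cm)² = 4.30×10⁻³ m².
Side-by-side slabs ⇒ two capacitors in parallel, each spanning the full gap.
C₁ = κ₁ε₀A₁/d = 3.36 × 8.85×10⁻¹² × 3.00×10⁻³ / 6.28×10⁻⁵ = 1.42×10⁻⁹ F.
C₂ = κ₂ε₀A₂/d = 10.1 × 8.85×10⁻¹² × 1.30×10⁻³ / 6.28×10⁻⁵ = 1.86×10⁻⁹ F.
C = C₁ + C₂ = 3.28×10⁻⁹ F.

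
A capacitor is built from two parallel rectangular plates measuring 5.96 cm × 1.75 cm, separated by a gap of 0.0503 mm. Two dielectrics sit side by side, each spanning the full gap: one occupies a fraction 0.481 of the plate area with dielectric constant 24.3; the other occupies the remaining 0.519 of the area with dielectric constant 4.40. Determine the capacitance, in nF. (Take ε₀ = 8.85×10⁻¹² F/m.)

2.56 nF

A = 5.96 × 1.75 cm² = 1.04×10⁻³ m².
Side-by-side slabs ⇒ two capacitors in parallel, each spanning the full gap.
C₁ = κ₁ε₀A₁/d = 24.3 × 8.85×10⁻¹² × 5.02×10⁻⁴ / 5.03×10⁻⁵ = 2.14×10⁻⁹ F.
C₂ = κ₂ε₀A₂/d = 4.40 × 8.85×10⁻¹² × 5.41×10⁻⁴ / 5.03×10⁻⁵ = 4.19×10⁻¹⁰ F.
C = C₁ + C₂ = 2.56×10⁻⁹ F.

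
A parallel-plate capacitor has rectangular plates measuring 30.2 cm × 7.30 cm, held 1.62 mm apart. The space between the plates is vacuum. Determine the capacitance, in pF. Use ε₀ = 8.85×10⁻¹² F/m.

120 pF

A = 30.2 × 7.30 cm² = 2.20×10⁻² m².
C = ε₀A/d = 8.85×10⁻¹² × 2.20×10⁻² / 1.62×10⁻³ = 1.20×10⁻¹⁰ F.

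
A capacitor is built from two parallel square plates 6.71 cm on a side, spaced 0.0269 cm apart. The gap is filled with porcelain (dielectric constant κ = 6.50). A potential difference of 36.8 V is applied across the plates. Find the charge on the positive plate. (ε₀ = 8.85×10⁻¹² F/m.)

A = (6.71 cm)² = 4.50×10⁻³ m².
C = κε₀A/d = 6.50 × 8.85×10⁻¹² × 4.50×10⁻³ / 2.69×10⁻⁴ = 9.63×10⁻¹⁰ F.
Q = CV = 9.63×10⁻¹⁰ × 36.8 = 3.54×10⁻⁸ C.

Q ≈ 35.4 nC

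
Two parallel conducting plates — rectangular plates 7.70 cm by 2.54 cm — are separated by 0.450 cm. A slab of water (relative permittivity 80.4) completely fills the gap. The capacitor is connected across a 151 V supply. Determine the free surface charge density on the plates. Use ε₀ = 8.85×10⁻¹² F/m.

A = 7.70 × 2.54 cm² = 1.96×10⁻³ m².
C = κε₀A/d = 80.4 × 8.85×10⁻¹² × 1.96×10⁻³ / 4.50×10⁻³ = 3.09×10⁻¹⁰ F.
σ = Q/A = CV/A = 3.09×10⁻¹⁰ × 151 / 1.96×10⁻³ = 2.39×10⁻⁵ C/m².

23.9 μC/m²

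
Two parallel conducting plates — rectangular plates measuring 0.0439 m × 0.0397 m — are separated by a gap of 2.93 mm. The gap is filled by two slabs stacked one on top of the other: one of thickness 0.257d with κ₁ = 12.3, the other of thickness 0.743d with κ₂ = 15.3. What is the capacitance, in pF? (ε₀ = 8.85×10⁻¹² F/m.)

A = 0.0439 × 0.0397 m² = 1.74×10⁻³ m².
Stacked slabs ⇒ two capacitors in series, each with the full plate area.
C₁ = κ₁ε₀A/d₁ = 12.3 × 8.85×10⁻¹² × 1.74×10⁻³ / 7.53×10⁻⁴ = 2.52×10⁻¹⁰ F.
C₂ = κ₂ε₀A/d₂ = 15.3 × 8.85×10⁻¹² × 1.74×10⁻³ / 2.18×10⁻³ = 1.08×10⁻¹⁰ F.
C = (1/C₁ + 1/C₂)⁻¹ = 7.58×10⁻¹¹ F.

C ≈ 75.8 pF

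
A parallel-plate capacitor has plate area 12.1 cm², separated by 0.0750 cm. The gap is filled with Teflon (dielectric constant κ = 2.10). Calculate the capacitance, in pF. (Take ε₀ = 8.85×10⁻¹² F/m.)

A = 12.1 cm² = 1.21×10⁻³ m².
C = κε₀A/d = 2.10 × 8.85×10⁻¹² × 1.21×10⁻³ / 7.50×10⁻⁴ = 3.00×10⁻¹¹ F.

C ≈ 30.0 pF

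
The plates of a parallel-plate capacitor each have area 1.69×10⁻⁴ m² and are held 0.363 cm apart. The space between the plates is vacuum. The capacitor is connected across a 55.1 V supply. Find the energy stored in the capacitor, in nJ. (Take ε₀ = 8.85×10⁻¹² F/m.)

C = ε₀A/d = 8.85×10⁻¹² × 1.69×10⁻⁴ / 3.63×10⁻³ = 4.12×10⁻¹³ F.
U = ½CV² = ½ × 4.12×10⁻¹³ × (55.1)² = 6.25×10⁻¹⁰ J.

U ≈ 0.625 nJ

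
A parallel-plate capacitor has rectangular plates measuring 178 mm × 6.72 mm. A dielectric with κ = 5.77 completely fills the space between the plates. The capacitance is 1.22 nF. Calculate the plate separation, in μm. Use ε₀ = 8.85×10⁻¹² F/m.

A = 178 × 6.72 mm² = 1.20×10⁻³ m².
d = κε₀A/C = 5.77 × 8.85×10⁻¹² × 1.20×10⁻³ / 1.22×10⁻⁹ = 5.01×10⁻⁵ m.

50.1 μm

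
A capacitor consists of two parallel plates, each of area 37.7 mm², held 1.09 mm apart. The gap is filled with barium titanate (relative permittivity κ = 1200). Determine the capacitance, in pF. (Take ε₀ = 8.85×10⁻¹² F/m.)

367 pF

A = 37.7 mm² = 3.77×10⁻⁵ m².
C = κε₀A/d = 1200 × 8.85×10⁻¹² × 3.77×10⁻⁵ / 1.09×10⁻³ = 3.67×10⁻¹⁰ F.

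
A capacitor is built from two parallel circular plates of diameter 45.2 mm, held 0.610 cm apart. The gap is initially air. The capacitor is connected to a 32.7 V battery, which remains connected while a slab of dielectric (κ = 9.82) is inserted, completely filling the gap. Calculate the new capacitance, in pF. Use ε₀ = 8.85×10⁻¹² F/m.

A = π(45.2/2 mm)² = 1.60×10⁻³ m².
Initially C₁ = ε₀A/d = 8.85×10⁻¹² × 1.60×10⁻³ / 6.10×10⁻³ = 2.33×10⁻¹² F.
C = κε₀A/d scales with κ, so C₂/C₁ = κ = 9.82.
C₂ = 9.82 × 2.33×10⁻¹² = 2.29×10⁻¹¹ F.

C ≈ 22.9 pF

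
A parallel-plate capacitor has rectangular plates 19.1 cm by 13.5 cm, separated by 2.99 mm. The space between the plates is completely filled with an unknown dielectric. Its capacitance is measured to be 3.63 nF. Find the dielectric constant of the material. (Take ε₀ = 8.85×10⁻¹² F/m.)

47.6

A = 19.1 × 13.5 cm² = 2.58×10⁻² m².
κ = Cd/(ε₀A) = 3.63×10⁻⁹ × 2.99×10⁻³ / (8.85×10⁻¹² × 2.58×10⁻²) = 47.6.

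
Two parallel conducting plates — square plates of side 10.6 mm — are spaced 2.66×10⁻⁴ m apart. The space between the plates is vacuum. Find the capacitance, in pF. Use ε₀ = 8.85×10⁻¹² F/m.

C ≈ 3.74 pF

A = (10.6 mm)² = 1.12×10⁻⁴ m².
C = ε₀A/d = 8.85×10⁻¹² × 1.12×10⁻⁴ / 2.66×10⁻⁴ = 3.74×10⁻¹² F.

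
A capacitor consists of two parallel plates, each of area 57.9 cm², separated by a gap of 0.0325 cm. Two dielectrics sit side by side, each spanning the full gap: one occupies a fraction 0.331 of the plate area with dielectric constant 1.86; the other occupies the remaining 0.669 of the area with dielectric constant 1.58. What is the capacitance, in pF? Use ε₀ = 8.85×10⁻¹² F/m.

A = 57.9 cm² = 5.79×10⁻³ m².
Side-by-side slabs ⇒ two capacitors in parallel, each spanning the full gap.
C₁ = κ₁ε₀A₁/d = 1.86 × 8.85×10⁻¹² × 1.92×10⁻³ / 3.25×10⁻⁴ = 9.71×10⁻¹¹ F.
C₂ = κ₂ε₀A₂/d = 1.58 × 8.85×10⁻¹² × 3.87×10⁻³ / 3.25×10⁻⁴ = 1.67×10⁻¹⁰ F.
C = C₁ + C₂ = 2.64×10⁻¹⁰ F.

264 pF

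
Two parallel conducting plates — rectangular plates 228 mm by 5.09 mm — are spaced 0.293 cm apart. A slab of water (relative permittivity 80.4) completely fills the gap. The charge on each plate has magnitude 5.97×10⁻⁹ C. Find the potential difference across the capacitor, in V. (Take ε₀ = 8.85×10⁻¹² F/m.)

A = 228 × 5.09 mm² = 1.16×10⁻³ m².
C = κε₀A/d = 80.4 × 8.85×10⁻¹² × 1.16×10⁻³ / 2.93×10⁻³ = 2.82×10⁻¹⁰ F.
V = Q/C = 5.97×10⁻⁹ / 2.82×10⁻¹⁰ = 21.2 V.

21.2 V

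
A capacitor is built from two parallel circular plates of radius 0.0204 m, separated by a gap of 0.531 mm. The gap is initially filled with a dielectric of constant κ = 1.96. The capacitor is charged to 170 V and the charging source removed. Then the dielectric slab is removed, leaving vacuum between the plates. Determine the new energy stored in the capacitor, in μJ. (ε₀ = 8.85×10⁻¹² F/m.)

U ≈ 1.21 μJ

A = π(0.0204 m)² = 1.31×10⁻³ m².
Initially C₁ = κε₀A/d = 1.96 × 8.85×10⁻¹² × 1.31×10⁻³ / 5.31×10⁻⁴ = 4.27×10⁻¹¹ F.
U₁ = 6.17×10⁻⁷ J.
Isolated ⇒ Q is held fixed. C₂ = 0.510 C₁ and U = Q²/(2C), so U₂/U₁ = C₁/C₂ = 1.96.
U₂ = 1.96 × 6.17×10⁻⁷ = 1.21×10⁻⁶ J.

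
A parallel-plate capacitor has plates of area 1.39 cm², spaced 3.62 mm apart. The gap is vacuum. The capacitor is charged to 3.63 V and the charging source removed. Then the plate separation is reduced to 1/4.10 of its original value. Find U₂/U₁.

U₂/U₁ ≈ 0.244

Isolated ⇒ Q is held fixed.
C₂ = 4.10 C₁ and U = Q²/(2C), so U₂/U₁ = C₁/C₂ = 0.244.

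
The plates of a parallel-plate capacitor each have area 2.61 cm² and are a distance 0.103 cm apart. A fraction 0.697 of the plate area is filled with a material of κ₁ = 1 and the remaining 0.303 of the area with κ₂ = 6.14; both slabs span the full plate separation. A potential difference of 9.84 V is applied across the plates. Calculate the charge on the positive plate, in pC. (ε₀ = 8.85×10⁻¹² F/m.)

56.4 pC

A = 2.61 cm² = 2.61×10⁻⁴ m².
Side-by-side slabs ⇒ two capacitors in parallel, each spanning the full gap.
C₁ = κ₁ε₀A₁/d = 1.00 × 8.85×10⁻¹² × 1.82×10⁻⁴ / 1.03×10⁻³ = 1.56×10⁻¹² F.
C₂ = κ₂ε₀A₂/d = 6.14 × 8.85×10⁻¹² × 7.91×10⁻⁵ / 1.03×10⁻³ = 4.17×10⁻¹² F.
C = C₁ + C₂ = 5.74×10⁻¹² F.
Q = CV = 5.74×10⁻¹² × 9.84 = 5.64×10⁻¹¹ C.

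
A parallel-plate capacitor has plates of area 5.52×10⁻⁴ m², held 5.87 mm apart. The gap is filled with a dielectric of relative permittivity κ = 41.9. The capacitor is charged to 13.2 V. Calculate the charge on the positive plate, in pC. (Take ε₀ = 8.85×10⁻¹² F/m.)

460 pC

C = κε₀A/d = 41.9 × 8.85×10⁻¹² × 5.52×10⁻⁴ / 5.87×10⁻³ = 3.49×10⁻¹¹ F.
Q = CV = 3.49×10⁻¹¹ × 13.2 = 4.60×10⁻¹⁰ C.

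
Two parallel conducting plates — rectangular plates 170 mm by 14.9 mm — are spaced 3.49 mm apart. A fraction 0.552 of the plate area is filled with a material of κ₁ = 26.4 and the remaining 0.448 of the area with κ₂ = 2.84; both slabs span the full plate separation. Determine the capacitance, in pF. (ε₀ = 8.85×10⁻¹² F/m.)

A = 170 × 14.9 mm² = 2.53×10⁻³ m².
Side-by-side slabs ⇒ two capacitors in parallel, each spanning the full gap.
C₁ = κ₁ε₀A₁/d = 26.4 × 8.85×10⁻¹² × 1.40×10⁻³ / 3.49×10⁻³ = 9.36×10⁻¹¹ F.
C₂ = κ₂ε₀A₂/d = 2.84 × 8.85×10⁻¹² × 1.13×10⁻³ / 3.49×10⁻³ = 8.17×10⁻¹² F.
C = C₁ + C₂ = 1.02×10⁻¹⁰ F.

C ≈ 102 pF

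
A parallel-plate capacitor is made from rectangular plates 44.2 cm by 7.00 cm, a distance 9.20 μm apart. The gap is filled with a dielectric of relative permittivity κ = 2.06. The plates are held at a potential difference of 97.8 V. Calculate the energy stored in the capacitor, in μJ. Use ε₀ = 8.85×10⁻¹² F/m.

U ≈ 293 μJ

A = 44.2 × 7.00 cm² = 3.09×10⁻² m².
C = κε₀A/d = 2.06 × 8.85×10⁻¹² × 3.09×10⁻² / 9.20×10⁻⁶ = 6.13×10⁻⁸ F.
U = ½CV² = ½ × 6.13×10⁻⁸ × (97.8)² = 2.93×10⁻⁴ J.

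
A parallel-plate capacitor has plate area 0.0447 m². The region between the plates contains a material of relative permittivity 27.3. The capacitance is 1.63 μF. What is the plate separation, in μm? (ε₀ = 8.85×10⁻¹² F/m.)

6.63 μm

d = κε₀A/C = 27.3 × 8.85×10⁻¹² × 4.47×10⁻² / 1.63×10⁻⁶ = 6.63×10⁻⁶ m.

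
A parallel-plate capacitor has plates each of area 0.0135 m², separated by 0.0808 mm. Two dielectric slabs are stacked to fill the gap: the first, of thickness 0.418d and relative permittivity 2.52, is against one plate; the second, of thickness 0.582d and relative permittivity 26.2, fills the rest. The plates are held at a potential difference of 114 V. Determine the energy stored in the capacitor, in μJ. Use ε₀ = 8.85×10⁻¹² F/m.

51.1 μJ

Stacked slabs ⇒ two capacitors in series, each with the full plate area.
C₁ = κ₁ε₀A/d₁ = 2.52 × 8.85×10⁻¹² × 1.35×10⁻² / 3.38×10⁻⁵ = 8.91×10⁻⁹ F.
C₂ = κ₂ε₀A/d₂ = 26.2 × 8.85×10⁻¹² × 1.35×10⁻² / 4.70×10⁻⁵ = 6.66×10⁻⁸ F.
C = (1/C₁ + 1/C₂)⁻¹ = 7.86×10⁻⁹ F.
U = ½CV² = ½ × 7.86×10⁻⁹ × (114)² = 5.11×10⁻⁵ J.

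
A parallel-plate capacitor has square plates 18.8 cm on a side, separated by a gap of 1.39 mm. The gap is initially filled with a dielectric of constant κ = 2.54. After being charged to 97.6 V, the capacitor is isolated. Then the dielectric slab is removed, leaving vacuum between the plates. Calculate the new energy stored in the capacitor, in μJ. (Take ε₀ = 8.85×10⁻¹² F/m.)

U ≈ 6.91 μJ

A = (18.8 cm)² = 3.53×10⁻² m².
Initially C₁ = κε₀A/d = 2.54 × 8.85×10⁻¹² × 3.53×10⁻² / 1.39×10⁻³ = 5.72×10⁻¹⁰ F.
U₁ = 2.72×10⁻⁶ J.
Isolated ⇒ Q is held fixed. C₂ = 0.394 C₁ and U = Q²/(2C), so U₂/U₁ = C₁/C₂ = 2.54.
U₂ = 2.54 × 2.72×10⁻⁶ = 6.91×10⁻⁶ J.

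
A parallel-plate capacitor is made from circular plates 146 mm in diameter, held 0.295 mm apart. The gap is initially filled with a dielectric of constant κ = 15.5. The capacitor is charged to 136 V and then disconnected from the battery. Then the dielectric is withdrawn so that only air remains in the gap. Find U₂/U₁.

15.5

Isolated ⇒ Q is held fixed.
C₂ = 0.0645 C₁ and U = Q²/(2C), so U₂/U₁ = C₁/C₂ = 15.5.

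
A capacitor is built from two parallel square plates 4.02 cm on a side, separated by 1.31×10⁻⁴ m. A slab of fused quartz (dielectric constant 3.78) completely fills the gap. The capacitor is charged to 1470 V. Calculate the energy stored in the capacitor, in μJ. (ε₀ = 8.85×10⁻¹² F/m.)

U ≈ 446 μJ

A = (4.02 cm)² = 1.62×10⁻³ m².
C = κε₀A/d = 3.78 × 8.85×10⁻¹² × 1.62×10⁻³ / 1.31×10⁻⁴ = 4.13×10⁻¹⁰ F.
U = ½CV² = ½ × 4.13×10⁻¹⁰ × (1470)² = 4.46×10⁻⁴ J.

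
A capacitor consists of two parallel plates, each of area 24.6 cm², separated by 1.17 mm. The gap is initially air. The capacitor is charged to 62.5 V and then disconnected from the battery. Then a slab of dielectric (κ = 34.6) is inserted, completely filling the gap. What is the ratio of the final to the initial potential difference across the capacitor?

0.0289

Isolated ⇒ Q is held fixed.
C₂ = 34.6 C₁ and V = Q/C, so V₂/V₁ = C₁/C₂ = 0.0289.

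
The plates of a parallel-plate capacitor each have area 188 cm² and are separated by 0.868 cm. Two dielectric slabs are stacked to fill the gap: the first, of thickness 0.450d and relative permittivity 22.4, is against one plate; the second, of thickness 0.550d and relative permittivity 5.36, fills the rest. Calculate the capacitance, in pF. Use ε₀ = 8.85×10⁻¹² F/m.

156 pF

A = 188 cm² = 1.88×10⁻² m².
Stacked slabs ⇒ two capacitors in series, each with the full plate area.
C₁ = κ₁ε₀A/d₁ = 22.4 × 8.85×10⁻¹² × 1.88×10⁻² / 3.91×10⁻³ = 9.54×10⁻¹⁰ F.
C₂ = κ₂ε₀A/d₂ = 5.36 × 8.85×10⁻¹² × 1.88×10⁻² / 4.77×10⁻³ = 1.87×10⁻¹⁰ F.
C = (1/C₁ + 1/C₂)⁻¹ = 1.56×10⁻¹⁰ F.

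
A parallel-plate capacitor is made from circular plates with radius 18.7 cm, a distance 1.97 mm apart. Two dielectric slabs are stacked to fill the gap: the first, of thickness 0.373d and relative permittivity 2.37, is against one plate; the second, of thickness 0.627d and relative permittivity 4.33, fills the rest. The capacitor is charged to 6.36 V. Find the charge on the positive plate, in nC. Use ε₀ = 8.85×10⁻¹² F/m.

Q ≈ 10.4 nC

A = π(18.7 cm)² = 0.110 m².
Stacked slabs ⇒ two capacitors in series, each with the full plate area.
C₁ = κ₁ε₀A/d₁ = 2.37 × 8.85×10⁻¹² × 0.110 / 7.35×10⁻⁴ = 3.14×10⁻⁹ F.
C₂ = κ₂ε₀A/d₂ = 4.33 × 8.85×10⁻¹² × 0.110 / 1.24×10⁻³ = 3.41×10⁻⁹ F.
C = (1/C₁ + 1/C₂)⁻¹ = 1.63×10⁻⁹ F.
Q = CV = 1.63×10⁻⁹ × 6.36 = 1.04×10⁻⁸ C.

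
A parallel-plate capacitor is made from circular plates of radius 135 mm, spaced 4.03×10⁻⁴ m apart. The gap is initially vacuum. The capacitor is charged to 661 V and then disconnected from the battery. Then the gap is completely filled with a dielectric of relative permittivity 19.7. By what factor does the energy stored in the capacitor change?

Isolated ⇒ Q is held fixed.
C₂ = 19.7 C₁ and U = Q²/(2C), so U₂/U₁ = C₁/C₂ = 0.0508.

0.0508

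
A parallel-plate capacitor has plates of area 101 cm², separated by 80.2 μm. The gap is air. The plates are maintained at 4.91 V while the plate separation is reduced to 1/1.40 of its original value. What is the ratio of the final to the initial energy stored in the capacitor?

Battery connected ⇒ V is held fixed.
C₂ = 1.40 C₁ and U = ½CV², so U₂/U₁ = C₂/C₁ = 1.40.

U₂/U₁ ≈ 1.40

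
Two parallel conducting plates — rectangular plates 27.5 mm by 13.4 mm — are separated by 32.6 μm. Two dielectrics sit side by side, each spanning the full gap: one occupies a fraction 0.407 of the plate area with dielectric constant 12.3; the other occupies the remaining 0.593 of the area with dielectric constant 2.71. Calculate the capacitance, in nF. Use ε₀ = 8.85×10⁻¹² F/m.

A = 27.5 × 13.4 mm² = 3.69×10⁻⁴ m².
Side-by-side slabs ⇒ two capacitors in parallel, each spanning the full gap.
C₁ = κ₁ε₀A₁/d = 12.3 × 8.85×10⁻¹² × 1.50×10⁻⁴ / 3.26×10⁻⁵ = 5.01×10⁻¹⁰ F.
C₂ = κ₂ε₀A₂/d = 2.71 × 8.85×10⁻¹² × 2.19×10⁻⁴ / 3.26×10⁻⁵ = 1.61×10⁻¹⁰ F.
C = C₁ + C₂ = 6.62×10⁻¹⁰ F.

0.662 nF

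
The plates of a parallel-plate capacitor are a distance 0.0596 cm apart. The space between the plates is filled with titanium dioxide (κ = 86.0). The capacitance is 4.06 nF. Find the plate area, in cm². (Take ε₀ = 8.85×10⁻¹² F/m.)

A = Cd/(κε₀) = 4.06×10⁻⁹ × 5.96×10⁻⁴ / (86.0 × 8.85×10⁻¹²) = 3.18×10⁻³ m².

31.8 cm²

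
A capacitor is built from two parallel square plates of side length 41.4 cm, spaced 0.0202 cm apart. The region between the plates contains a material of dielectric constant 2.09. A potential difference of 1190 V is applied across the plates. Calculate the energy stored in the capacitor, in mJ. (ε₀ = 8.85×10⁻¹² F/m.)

A = (41.4 cm)² = 0.171 m².
C = κε₀A/d = 2.09 × 8.85×10⁻¹² × 0.171 / 2.02×10⁻⁴ = 1.57×10⁻⁸ F.
U = ½CV² = ½ × 1.57×10⁻⁸ × (1190)² = 1.11×10⁻² J.

U ≈ 11.1 mJ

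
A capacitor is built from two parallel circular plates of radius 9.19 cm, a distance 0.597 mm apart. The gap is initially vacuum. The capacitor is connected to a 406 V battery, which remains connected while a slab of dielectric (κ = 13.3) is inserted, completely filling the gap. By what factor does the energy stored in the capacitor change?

Battery connected ⇒ V is held fixed.
C₂ = 13.3 C₁ and U = ½CV², so U₂/U₁ = C₂/C₁ = 13.3.

13.3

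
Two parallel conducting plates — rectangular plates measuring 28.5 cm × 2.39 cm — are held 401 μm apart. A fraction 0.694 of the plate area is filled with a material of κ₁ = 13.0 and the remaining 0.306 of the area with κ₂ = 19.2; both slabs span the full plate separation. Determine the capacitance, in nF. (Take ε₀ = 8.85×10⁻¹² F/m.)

C ≈ 2.24 nF

A = 28.5 × 2.39 cm² = 6.81×10⁻³ m².
Side-by-side slabs ⇒ two capacitors in parallel, each spanning the full gap.
C₁ = κ₁ε₀A₁/d = 13.0 × 8.85×10⁻¹² × 4.73×10⁻³ / 4.01×10⁻⁴ = 1.36×10⁻⁹ F.
C₂ = κ₂ε₀A₂/d = 19.2 × 8.85×10⁻¹² × 2.08×10⁻³ / 4.01×10⁻⁴ = 8.83×10⁻¹⁰ F.
C = C₁ + C₂ = 2.24×10⁻⁹ F.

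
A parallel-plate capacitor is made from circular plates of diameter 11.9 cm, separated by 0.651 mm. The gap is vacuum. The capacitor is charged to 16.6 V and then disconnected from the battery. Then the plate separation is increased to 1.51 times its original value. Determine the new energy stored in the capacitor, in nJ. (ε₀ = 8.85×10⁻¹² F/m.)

A = π(11.9/2 cm)² = 1.11×10⁻² m².
Initially C₁ = ε₀A/d = 8.85×10⁻¹² × 1.11×10⁻² / 6.51×10⁻⁴ = 1.51×10⁻¹⁰ F.
U₁ = 2.08×10⁻⁸ J.
Isolated ⇒ Q is held fixed. C₂ = 0.662 C₁ and U = Q²/(2C), so U₂/U₁ = C₁/C₂ = 1.51.
U₂ = 1.51 × 2.08×10⁻⁸ = 3.15×10⁻⁸ J.

U ≈ 31.5 nJ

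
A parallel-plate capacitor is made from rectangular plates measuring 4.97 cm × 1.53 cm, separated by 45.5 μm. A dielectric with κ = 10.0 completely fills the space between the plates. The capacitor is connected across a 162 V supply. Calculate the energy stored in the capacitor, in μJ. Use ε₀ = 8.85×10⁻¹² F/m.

19.4 μJ

A = 4.97 × 1.53 cm² = 7.60×10⁻⁴ m².
C = κε₀A/d = 10.0 × 8.85×10⁻¹² × 7.60×10⁻⁴ / 4.55×10⁻⁵ = 1.48×10⁻⁹ F.
U = ½CV² = ½ × 1.48×10⁻⁹ × (162)² = 1.94×10⁻⁵ J.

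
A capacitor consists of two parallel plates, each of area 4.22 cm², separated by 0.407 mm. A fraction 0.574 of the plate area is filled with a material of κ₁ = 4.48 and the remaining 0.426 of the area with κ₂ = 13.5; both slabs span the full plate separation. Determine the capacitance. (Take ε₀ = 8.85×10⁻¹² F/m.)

76.4 pF

A = 4.22 cm² = 4.22×10⁻⁴ m².
Side-by-side slabs ⇒ two capacitors in parallel, each spanning the full gap.
C₁ = κ₁ε₀A₁/d = 4.48 × 8.85×10⁻¹² × 2.42×10⁻⁴ / 4.07×10⁻⁴ = 2.36×10⁻¹¹ F.
C₂ = κ₂ε₀A₂/d = 13.5 × 8.85×10⁻¹² × 1.80×10⁻⁴ / 4.07×10⁻⁴ = 5.28×10⁻¹¹ F.
C = C₁ + C₂ = 7.64×10⁻¹¹ F.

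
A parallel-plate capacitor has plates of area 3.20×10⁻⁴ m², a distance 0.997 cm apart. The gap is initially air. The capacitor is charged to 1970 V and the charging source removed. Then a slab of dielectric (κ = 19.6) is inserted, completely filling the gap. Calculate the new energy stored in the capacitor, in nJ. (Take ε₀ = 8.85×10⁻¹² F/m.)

U ≈ 28.1 nJ

Initially C₁ = ε₀A/d = 8.85×10⁻¹² × 3.20×10⁻⁴ / 9.97×10⁻³ = 2.84×10⁻¹³ F.
U₁ = 5.51×10⁻⁷ J.
Isolated ⇒ Q is held fixed. C₂ = 19.6 C₁ and U = Q²/(2C), so U₂/U₁ = C₁/C₂ = 0.0510.
U₂ = 0.0510 × 5.51×10⁻⁷ = 2.81×10⁻⁸ J.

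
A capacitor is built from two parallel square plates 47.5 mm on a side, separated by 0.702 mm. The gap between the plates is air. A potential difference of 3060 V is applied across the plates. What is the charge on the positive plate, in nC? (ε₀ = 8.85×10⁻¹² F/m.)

A = (47.5 mm)² = 2.26×10⁻³ m².
C = ε₀A/d = 8.85×10⁻¹² × 2.26×10⁻³ / 7.02×10⁻⁴ = 2.84×10⁻¹¹ F.
Q = CV = 2.84×10⁻¹¹ × 3060 = 8.70×10⁻⁸ C.

Q ≈ 87.0 nC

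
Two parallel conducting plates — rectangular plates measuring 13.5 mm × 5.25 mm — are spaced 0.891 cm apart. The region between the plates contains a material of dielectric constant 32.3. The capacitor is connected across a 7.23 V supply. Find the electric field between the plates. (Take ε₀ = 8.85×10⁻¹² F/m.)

E = V/d = 7.23 / 8.91×10⁻³ = 8.11×10² V/m.

E ≈ 0.811 V/mm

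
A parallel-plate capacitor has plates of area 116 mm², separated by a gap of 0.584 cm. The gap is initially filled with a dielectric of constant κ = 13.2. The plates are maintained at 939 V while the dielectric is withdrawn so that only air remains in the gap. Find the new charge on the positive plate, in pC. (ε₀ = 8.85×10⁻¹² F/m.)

Q ≈ 165 pC

A = 116 mm² = 1.16×10⁻⁴ m².
Initially C₁ = κε₀A/d = 13.2 × 8.85×10⁻¹² × 1.16×10⁻⁴ / 5.84×10⁻³ = 2.32×10⁻¹² F.
Q₁ = 2.18×10⁻⁹ C.
Battery connected ⇒ V is held fixed. C₂ = 0.0758 C₁ and Q = CV, so Q₂/Q₁ = C₂/C₁ = 0.0758.
Q₂ = 0.0758 × 2.18×10⁻⁹ = 1.65×10⁻¹⁰ C.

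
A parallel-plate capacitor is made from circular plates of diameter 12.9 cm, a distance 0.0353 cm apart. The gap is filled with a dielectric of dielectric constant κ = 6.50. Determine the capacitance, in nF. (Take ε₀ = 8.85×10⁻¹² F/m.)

C ≈ 2.13 nF

A = π(12.9/2 cm)² = 1.31×10⁻² m².
C = κε₀A/d = 6.50 × 8.85×10⁻¹² × 1.31×10⁻² / 3.53×10⁻⁴ = 2.13×10⁻⁹ F.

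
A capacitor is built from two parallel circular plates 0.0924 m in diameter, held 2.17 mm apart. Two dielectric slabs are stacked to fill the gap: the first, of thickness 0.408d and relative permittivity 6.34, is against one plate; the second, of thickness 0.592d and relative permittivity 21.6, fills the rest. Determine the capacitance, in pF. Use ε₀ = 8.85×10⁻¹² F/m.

C ≈ 298 pF

A = π(0.0924/2 m)² = 6.71×10⁻³ m².
Stacked slabs ⇒ two capacitors in series, each with the full plate area.
C₁ = κ₁ε₀A/d₁ = 6.34 × 8.85×10⁻¹² × 6.71×10⁻³ / 8.85×10⁻⁴ = 4.25×10⁻¹⁰ F.
C₂ = κ₂ε₀A/d₂ = 21.6 × 8.85×10⁻¹² × 6.71×10⁻³ / 1.28×10⁻³ = 9.98×10⁻¹⁰ F.
C = (1/C₁ + 1/C₂)⁻¹ = 2.98×10⁻¹⁰ F.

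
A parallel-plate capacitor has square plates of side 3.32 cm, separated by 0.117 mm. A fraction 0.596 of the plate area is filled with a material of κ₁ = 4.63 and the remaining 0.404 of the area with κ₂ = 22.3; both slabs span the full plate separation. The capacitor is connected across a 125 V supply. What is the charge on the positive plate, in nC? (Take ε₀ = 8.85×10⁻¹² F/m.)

A = (3.32 cm)² = 1.10×10⁻³ m².
Side-by-side slabs ⇒ two capacitors in parallel, each spanning the full gap.
C₁ = κ₁ε₀A₁/d = 4.63 × 8.85×10⁻¹² × 6.57×10⁻⁴ / 1.17×10⁻⁴ = 2.30×10⁻¹⁰ F.
C₂ = κ₂ε₀A₂/d = 22.3 × 8.85×10⁻¹² × 4.45×10⁻⁴ / 1.17×10⁻⁴ = 7.51×10⁻¹⁰ F.
C = C₁ + C₂ = 9.81×10⁻¹⁰ F.
Q = CV = 9.81×10⁻¹⁰ × 125 = 1.23×10⁻⁷ C.

123 nC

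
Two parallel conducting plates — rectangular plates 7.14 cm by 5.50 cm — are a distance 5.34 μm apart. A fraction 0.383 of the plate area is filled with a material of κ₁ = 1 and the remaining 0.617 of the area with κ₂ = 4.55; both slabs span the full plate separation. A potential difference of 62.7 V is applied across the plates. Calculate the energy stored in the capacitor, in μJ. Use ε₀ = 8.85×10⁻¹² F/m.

40.8 μJ

A = 7.14 × 5.50 cm² = 3.93×10⁻³ m².
Side-by-side slabs ⇒ two capacitors in parallel, each spanning the full gap.
C₁ = κ₁ε₀A₁/d = 1.00 × 8.85×10⁻¹² × 1.50×10⁻³ / 5.34×10⁻⁶ = 2.49×10⁻⁹ F.
C₂ = κ₂ε₀A₂/d = 4.55 × 8.85×10⁻¹² × 2.42×10⁻³ / 5.34×10⁻⁶ = 1.83×10⁻⁸ F.
C = C₁ + C₂ = 2.08×10⁻⁸ F.
U = ½CV² = ½ × 2.08×10⁻⁸ × (62.7)² = 4.08×10⁻⁵ J.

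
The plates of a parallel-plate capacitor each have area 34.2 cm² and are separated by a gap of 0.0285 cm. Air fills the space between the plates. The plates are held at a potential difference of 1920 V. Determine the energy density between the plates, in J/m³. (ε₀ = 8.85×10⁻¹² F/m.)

201 J/m³

E = V/d = 1920 / 2.85×10⁻⁴ = 6.74×10⁶ V/m.
u = ½ε₀E² = ½ × 8.85×10⁻¹² × (6.74×10⁶)² = 2.01×10² J/m³.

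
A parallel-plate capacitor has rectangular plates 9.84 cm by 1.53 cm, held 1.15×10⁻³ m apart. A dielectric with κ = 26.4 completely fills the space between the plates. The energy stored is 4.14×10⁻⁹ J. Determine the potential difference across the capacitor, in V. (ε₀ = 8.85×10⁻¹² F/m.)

5.20 V

A = 9.84 × 1.53 cm² = 1.51×10⁻³ m².
C = κε₀A/d = 26.4 × 8.85×10⁻¹² × 1.51×10⁻³ / 1.15×10⁻³ = 3.06×10⁻¹⁰ F.
V = √(2U/C) = √(2 × 4.14×10⁻⁹ / 3.06×10⁻¹⁰) = 5.20 V.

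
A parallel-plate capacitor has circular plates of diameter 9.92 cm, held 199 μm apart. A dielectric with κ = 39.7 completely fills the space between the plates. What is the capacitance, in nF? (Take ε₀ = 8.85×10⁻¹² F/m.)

A = π(9.92/2 cm)² = 7.73×10⁻³ m².
C = κε₀A/d = 39.7 × 8.85×10⁻¹² × 7.73×10⁻³ / 1.99×10⁻⁴ = 1.36×10⁻⁸ F.

13.6 nF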